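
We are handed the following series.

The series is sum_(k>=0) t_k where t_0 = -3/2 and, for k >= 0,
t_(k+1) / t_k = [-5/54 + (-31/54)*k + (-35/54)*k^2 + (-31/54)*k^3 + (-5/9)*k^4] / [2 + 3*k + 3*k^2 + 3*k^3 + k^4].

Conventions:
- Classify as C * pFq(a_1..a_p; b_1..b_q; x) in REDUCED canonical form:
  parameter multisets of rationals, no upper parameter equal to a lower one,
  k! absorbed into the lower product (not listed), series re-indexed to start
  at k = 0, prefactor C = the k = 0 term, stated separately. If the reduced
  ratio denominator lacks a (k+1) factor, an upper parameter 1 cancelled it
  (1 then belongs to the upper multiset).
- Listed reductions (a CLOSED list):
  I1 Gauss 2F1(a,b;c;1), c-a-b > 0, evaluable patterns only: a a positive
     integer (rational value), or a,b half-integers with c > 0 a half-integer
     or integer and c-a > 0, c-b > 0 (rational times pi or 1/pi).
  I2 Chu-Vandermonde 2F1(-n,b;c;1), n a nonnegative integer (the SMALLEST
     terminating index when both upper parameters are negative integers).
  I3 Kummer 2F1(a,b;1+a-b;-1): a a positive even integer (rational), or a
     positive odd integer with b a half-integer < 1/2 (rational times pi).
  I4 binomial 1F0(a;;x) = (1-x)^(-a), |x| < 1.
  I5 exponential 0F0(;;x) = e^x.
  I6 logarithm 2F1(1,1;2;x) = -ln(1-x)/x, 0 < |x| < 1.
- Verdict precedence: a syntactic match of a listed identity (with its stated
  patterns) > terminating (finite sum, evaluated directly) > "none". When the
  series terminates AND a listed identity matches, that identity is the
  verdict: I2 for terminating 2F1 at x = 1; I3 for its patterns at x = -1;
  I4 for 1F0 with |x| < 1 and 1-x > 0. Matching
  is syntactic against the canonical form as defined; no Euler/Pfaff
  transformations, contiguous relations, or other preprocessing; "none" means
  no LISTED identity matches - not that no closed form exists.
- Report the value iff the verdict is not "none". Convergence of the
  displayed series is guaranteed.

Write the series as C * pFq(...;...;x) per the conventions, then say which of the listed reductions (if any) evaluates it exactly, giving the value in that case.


At argument -5/9: a 2F1 with upper {1/5, 5/6}, lower {2}, scaled by C = -3/2. Verdict: none - this 2F1 at x = -5/9 matches no listed pattern, and upper {1/5, 5/6} holds no stopper.

Structural cue: from the first term -3/2: factor the ratio over Q (prefactor -3/2): negated roots = parameters.
Adjacent-term ratio: r(k) = (-5/9) * (k+1/5) (k+5/6) / [(k+2) (k+1)] ; factor over Q: parameters, x = (-5/9), and C = -3/2.


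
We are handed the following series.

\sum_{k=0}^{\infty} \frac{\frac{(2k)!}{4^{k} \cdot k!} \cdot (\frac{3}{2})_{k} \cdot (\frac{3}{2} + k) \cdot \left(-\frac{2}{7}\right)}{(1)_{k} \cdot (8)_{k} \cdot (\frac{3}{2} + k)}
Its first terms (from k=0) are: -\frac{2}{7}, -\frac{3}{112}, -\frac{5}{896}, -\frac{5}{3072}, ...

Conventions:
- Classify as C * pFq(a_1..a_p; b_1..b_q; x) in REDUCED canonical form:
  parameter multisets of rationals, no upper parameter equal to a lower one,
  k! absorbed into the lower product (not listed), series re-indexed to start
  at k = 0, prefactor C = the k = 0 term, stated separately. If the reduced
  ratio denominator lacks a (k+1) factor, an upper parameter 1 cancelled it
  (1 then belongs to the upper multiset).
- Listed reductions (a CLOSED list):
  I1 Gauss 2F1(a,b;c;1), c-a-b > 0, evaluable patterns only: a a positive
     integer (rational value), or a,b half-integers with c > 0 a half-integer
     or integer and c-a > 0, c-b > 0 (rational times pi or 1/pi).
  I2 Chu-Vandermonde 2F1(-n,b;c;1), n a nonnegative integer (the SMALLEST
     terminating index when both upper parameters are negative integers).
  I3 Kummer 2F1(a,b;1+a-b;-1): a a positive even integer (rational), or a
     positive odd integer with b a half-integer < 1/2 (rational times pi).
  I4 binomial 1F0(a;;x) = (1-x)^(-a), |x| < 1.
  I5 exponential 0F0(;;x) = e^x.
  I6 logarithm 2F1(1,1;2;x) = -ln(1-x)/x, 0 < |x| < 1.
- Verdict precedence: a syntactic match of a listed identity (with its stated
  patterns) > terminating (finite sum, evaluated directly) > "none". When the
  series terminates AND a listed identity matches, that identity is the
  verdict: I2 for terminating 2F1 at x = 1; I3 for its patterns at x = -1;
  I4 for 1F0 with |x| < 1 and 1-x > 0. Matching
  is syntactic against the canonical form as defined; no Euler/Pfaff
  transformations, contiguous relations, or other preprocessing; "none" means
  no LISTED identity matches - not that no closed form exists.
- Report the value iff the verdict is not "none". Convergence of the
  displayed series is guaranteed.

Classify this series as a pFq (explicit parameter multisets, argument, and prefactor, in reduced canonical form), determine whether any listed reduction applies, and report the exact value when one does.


Prefactor -\frac{2}{7}, argument 1: 2F1 with upper {\frac{1}{2}, \frac{3}{2}} over lower {8}. Verdict at x = 1: Gauss's theorem I1 (half-integer case) matches (x = 1; upper {\frac{1}{2}, \frac{3}{2}} half-integers, c = 8 in the evaluable pattern). Its exact value is \left(-\frac{2097152}{2081079}\right) / \pi.

Key step: with t_0 = -\frac{2}{7}, the (2k)!/(4^k k!) block (prefactor -2/7) is the Pochhammer (1/2)_k.
Step ratio: r(k) = 1 * (k+\frac{1}{2}) (k+\frac{3}{2}) / [(k+8) (k+1)] - rational; roots negated = parameters, x = 1, C = -\frac{2}{7}.


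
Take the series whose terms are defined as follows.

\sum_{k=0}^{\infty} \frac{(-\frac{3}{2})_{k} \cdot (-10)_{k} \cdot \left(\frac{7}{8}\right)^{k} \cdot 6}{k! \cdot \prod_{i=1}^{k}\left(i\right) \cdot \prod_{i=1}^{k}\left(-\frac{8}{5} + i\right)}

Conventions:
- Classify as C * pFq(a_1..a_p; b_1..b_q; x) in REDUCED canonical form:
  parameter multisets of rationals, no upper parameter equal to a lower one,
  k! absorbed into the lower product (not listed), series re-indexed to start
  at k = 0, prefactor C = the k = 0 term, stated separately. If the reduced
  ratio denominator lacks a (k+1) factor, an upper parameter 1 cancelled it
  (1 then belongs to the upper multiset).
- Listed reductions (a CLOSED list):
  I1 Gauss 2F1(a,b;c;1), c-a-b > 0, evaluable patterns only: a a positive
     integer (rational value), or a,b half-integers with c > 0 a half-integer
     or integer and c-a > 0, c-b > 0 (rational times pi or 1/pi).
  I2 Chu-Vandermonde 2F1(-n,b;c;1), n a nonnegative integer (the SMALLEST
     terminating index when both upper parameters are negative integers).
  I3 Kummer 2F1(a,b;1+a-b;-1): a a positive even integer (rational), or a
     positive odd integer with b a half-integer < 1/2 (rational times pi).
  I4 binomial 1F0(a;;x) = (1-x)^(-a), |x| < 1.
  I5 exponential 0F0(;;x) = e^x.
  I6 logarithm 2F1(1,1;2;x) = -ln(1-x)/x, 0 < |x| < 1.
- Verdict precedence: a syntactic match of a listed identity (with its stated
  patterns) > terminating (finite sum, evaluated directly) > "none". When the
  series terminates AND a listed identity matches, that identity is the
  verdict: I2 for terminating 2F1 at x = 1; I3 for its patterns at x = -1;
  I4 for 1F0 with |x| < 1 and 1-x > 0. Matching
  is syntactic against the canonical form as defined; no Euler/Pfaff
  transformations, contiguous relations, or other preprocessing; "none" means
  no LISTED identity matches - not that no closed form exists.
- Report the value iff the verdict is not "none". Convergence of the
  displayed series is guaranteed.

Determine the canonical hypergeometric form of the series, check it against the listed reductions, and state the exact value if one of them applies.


Structural cue: t_0 being 6, the product of the first k integers (C = 6, x = 7/8) is k!.
Term ratio: r(k) = \frac{7}{8} * (k-10) (k-\frac{3}{2}) / [(k-\frac{3}{5}) (k+1) (k+1)] - rational in k, leading ratio \frac{7}{8}; with t_0 = 6, classification follows.

Prefactor 6, argument \frac{7}{8}: 2F2 with upper {-10, -\frac{3}{2}} over lower {-\frac{3}{5}, 1}. Verdict: terminating - no listed pattern fits, but -10 in the upper list cuts the series at k = 10; direct evaluation. Hence: -\frac{30447858878213904628186327}{80767771890044589047808}.


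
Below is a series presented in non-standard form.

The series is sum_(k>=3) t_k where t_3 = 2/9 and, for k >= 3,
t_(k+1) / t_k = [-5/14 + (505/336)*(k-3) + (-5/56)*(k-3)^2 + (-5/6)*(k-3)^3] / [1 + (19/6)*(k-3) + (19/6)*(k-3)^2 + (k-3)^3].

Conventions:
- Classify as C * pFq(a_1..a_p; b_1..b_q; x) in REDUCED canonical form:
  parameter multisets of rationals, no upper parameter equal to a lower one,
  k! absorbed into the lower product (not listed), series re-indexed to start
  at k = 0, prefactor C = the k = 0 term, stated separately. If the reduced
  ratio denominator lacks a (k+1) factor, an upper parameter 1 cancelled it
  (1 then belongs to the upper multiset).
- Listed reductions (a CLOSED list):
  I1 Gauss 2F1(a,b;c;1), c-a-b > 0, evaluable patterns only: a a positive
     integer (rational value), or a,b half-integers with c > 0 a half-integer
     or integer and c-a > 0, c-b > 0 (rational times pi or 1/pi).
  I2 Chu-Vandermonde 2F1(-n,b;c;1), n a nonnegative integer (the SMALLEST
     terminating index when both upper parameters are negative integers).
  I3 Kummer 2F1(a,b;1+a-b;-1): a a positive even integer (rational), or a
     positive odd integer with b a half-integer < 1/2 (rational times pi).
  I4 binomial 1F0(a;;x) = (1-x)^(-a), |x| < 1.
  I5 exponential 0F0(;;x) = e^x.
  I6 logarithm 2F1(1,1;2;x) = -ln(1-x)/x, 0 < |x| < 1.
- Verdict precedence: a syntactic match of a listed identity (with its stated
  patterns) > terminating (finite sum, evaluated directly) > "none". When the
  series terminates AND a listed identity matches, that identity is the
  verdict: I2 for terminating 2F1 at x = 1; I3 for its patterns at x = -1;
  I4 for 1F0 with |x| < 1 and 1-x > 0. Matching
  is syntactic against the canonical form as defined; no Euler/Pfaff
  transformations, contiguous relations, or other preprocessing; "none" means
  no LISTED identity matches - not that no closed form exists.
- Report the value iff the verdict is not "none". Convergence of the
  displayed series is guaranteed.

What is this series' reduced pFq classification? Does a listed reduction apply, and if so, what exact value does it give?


x = -5/6 here; the reduced form reads 2F1, upper {-8/7, -1/4}, lower {2/3}, C = 2/9. Verdict: none. Every listed pattern misses the 2F1 form at -5/6, upper {-8/7, -1/4}.

Key observation: from the first term 2/9: the ratio is unreduced: k + 3/2 divides both sides (C = 2/9).
Step ratio: r(k) = (-5/6) * (k-8/7) (k-1/4) / [(k+2/3) (k+1)] - poly over poly, x = (-5/6) from leading terms; C = 2/9 at k = 0.


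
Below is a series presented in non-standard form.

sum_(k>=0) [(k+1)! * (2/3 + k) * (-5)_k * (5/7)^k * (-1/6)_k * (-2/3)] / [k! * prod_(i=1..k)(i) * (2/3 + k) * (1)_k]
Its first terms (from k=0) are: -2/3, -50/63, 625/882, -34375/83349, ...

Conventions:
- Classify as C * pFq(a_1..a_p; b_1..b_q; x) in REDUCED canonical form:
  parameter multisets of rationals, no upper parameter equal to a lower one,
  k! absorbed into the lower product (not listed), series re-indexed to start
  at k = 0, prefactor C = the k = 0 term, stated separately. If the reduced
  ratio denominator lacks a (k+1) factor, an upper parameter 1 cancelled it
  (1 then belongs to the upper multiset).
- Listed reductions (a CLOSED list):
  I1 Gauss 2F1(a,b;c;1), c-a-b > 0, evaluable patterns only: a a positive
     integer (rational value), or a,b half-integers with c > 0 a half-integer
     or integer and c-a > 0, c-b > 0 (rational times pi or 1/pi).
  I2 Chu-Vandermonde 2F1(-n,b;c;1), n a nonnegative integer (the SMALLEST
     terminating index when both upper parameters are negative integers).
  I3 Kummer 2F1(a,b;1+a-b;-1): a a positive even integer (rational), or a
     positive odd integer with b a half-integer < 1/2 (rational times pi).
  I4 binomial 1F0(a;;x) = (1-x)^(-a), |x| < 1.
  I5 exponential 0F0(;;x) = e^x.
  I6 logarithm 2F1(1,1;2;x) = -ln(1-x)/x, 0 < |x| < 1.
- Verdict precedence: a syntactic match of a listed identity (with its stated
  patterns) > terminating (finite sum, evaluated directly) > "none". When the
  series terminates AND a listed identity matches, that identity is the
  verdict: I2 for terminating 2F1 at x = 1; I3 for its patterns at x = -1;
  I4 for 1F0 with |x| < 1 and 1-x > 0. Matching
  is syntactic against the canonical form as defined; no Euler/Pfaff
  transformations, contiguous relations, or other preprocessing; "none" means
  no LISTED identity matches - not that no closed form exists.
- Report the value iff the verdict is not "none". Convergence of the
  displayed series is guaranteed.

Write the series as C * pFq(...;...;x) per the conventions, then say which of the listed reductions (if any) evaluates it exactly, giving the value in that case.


Key step: t_0 being -2/3, the factorial ratio (prefactor -2/3) (k+a-1)!/(a-1)! is a rising factorial (a)_k.
Consecutive-term ratio: r(k) = (5/7) * (k-5) (k-1/6) (k+2) / [(k+1) (k+1) (k+1)] - rational in k, leading ratio (5/7); with t_0 = -2/3, classification follows.

The series (x = 5/7) is 3F2: upper {-5, -1/6, 2}, lower {1, 1}, prefactor -2/3. Verdict: terminating - upper -5 stops the sum at k = 5; the 6 terms are added exactly. Value: -103002391/98018424.


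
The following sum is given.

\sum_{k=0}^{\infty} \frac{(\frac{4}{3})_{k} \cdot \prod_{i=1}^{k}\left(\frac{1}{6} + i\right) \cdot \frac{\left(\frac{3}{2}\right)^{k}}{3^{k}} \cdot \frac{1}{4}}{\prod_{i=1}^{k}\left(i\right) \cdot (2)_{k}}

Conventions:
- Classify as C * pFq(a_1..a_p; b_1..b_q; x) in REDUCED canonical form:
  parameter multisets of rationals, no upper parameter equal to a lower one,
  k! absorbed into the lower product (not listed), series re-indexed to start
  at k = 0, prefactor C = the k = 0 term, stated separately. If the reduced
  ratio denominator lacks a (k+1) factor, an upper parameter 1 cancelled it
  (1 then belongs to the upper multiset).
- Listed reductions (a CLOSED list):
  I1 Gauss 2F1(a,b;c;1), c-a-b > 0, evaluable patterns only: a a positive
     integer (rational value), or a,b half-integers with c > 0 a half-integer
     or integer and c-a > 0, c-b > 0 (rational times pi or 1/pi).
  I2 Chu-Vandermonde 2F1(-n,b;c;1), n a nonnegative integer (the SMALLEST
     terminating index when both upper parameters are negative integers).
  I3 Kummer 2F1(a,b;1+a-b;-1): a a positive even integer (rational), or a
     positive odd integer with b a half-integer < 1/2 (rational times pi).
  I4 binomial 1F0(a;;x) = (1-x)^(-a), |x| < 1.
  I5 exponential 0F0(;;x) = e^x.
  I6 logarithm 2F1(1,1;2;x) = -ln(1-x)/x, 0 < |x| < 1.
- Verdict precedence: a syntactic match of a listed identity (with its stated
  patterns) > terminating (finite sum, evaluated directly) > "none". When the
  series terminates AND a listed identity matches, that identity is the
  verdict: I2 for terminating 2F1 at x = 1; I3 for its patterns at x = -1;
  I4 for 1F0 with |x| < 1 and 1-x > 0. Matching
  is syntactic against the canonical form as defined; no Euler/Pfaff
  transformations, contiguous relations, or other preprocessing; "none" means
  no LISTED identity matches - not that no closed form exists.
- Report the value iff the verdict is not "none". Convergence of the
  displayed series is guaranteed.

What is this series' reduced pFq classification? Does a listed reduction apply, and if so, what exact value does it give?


Structural cue: x = \frac{1}{2} and the two k-th powers (prefactor 1/4) combine into one argument.
Step ratio: r(k) = \frac{1}{2} * (k+\frac{7}{6}) (k+\frac{4}{3}) / [(k+2) (k+1)] - rational in k, leading ratio \frac{1}{2}; with t_0 = \frac{1}{4}, classification follows.

Reduced: x = \frac{1}{2}, 2F1, upper = {\frac{7}{6}, \frac{4}{3}}, lower = {2}, C = \frac{1}{4}. Verdict: none here - no I1-I6 shape fits x = \frac{1}{2} with lower {2}.


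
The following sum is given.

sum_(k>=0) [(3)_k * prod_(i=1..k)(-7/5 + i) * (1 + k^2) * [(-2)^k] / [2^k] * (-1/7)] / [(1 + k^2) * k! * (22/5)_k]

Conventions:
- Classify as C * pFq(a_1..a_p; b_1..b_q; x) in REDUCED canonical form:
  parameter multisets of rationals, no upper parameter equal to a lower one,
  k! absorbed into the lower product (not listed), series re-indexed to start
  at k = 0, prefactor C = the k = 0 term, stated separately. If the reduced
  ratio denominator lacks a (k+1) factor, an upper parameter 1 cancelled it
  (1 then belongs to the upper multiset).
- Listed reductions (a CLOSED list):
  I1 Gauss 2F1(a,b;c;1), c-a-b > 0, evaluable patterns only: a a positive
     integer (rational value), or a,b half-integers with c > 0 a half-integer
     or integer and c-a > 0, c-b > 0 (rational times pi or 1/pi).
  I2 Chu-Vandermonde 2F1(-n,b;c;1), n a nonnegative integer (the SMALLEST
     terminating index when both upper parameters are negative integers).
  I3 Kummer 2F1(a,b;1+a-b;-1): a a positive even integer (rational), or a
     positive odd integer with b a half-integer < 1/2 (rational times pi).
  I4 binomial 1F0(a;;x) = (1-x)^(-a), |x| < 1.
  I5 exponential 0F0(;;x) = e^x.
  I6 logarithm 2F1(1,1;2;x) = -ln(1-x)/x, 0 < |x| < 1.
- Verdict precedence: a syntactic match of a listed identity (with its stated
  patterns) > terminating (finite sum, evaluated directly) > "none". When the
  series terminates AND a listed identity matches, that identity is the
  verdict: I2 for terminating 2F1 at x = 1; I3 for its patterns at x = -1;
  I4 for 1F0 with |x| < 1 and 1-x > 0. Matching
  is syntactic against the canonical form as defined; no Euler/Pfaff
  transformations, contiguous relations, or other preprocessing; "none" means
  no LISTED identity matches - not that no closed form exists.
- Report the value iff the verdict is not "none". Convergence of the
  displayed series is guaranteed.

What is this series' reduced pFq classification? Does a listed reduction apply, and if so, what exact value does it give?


Reduced: x = -1, 2F1, upper = {-2/5, 3}, lower = {22/5}, C = -1/7. Verdict: none here - no I1-I6 shape fits x = -1 with lower {22/5}.

Key observation: with t_0 = -1/7, the running product (C = -1/7, x = -1) telescopes to a rising factorial.
Ratio: r(k) = (-1) * (k-2/5) (k+3) / [(k+22/5) (k+1)] - poly over poly, x = (-1) from leading terms; C = -1/7 at k = 0.


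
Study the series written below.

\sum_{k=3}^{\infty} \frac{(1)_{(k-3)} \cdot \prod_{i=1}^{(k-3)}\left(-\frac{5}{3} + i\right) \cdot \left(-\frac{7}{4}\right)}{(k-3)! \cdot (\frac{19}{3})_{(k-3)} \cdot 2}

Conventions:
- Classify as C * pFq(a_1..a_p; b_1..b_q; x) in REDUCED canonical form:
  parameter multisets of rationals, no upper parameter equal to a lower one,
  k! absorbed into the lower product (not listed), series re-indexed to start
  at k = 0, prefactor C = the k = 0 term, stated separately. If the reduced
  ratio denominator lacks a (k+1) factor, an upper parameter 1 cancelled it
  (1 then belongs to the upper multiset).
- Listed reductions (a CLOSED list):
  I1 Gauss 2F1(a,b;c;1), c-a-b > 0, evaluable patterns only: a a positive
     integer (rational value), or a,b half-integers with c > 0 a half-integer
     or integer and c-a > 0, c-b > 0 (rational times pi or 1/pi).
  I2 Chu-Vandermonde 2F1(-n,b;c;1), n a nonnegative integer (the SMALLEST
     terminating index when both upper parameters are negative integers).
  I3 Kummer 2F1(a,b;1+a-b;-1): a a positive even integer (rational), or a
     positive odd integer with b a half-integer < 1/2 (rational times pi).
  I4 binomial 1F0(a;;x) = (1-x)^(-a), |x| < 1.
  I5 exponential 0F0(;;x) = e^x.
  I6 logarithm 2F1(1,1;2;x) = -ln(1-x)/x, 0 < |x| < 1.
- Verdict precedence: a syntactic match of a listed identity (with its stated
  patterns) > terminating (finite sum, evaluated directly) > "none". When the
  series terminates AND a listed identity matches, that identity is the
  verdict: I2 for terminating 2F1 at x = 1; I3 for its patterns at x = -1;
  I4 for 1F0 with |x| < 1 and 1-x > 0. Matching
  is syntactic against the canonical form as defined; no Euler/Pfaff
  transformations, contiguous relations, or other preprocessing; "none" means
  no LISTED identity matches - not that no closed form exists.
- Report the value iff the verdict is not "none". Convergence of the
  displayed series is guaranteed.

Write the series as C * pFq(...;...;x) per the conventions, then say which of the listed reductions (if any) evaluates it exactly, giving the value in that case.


Prefactor -\frac{7}{8}, argument 1: 2F1 with upper {-\frac{2}{3}, 1} over lower {\frac{19}{3}}. Verdict: this is Gauss's theorem (I1) (x = 1: the Gamma ratio telescopes since c-a-b = 6 > 0 and a = 1 in Z>0). Sum: -\frac{7}{9}.

Key step: t_0 being -\frac{7}{8}, the running product (C = -7/8) telescopes to a rising factorial.
Ratio: r(k) = 1 * (k-\frac{2}{3}) (k+1) / [(k+\frac{19}{3}) (k+1)] - rational in k, leading ratio 1; with t_0 = -\frac{7}{8}, classification follows.


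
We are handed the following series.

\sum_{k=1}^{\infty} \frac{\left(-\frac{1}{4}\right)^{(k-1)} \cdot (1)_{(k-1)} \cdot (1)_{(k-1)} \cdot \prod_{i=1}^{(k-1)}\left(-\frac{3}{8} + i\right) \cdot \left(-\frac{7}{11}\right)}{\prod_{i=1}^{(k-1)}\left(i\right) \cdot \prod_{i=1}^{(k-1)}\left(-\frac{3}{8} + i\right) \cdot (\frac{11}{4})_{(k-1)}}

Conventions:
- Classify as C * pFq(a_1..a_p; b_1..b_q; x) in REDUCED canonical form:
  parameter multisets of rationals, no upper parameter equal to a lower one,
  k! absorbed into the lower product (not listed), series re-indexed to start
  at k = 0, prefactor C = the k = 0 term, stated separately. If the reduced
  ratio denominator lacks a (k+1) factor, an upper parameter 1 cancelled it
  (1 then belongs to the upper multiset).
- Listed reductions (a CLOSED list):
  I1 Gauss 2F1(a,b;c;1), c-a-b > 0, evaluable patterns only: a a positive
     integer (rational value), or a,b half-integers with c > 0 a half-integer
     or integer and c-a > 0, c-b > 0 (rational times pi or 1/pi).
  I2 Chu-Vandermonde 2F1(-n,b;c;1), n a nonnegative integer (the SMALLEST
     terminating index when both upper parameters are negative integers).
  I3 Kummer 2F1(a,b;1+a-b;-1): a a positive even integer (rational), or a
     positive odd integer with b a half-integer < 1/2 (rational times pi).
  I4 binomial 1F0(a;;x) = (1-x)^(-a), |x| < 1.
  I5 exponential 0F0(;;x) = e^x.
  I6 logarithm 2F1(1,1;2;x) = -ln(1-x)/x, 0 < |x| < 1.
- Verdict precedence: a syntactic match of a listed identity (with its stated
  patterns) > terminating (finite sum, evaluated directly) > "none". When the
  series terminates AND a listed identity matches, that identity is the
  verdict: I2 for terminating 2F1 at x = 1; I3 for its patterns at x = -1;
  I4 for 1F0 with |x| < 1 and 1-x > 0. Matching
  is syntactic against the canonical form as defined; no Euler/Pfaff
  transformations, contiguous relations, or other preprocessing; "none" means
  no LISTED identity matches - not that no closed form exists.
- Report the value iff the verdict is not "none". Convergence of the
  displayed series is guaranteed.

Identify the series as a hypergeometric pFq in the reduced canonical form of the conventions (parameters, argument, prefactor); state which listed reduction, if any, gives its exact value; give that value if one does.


With C = -\frac{7}{11}: the canonical form is 2F1(1, 1; \frac{11}{4}; -\frac{1}{4}). Verdict: none - at argument -\frac{1}{4} the multisets {1, 1} ; {\frac{11}{4}} match no listed identity.

Structural cue: x = -\frac{1}{4} and the running product (C = -7/11) telescopes to a rising factorial.
Consecutive-term ratio: r(k) = -\frac{1}{4} * (k+1) (k+1) / [(k+\frac{11}{4}) (k+1)] - rational in k. x = -\frac{1}{4}; t_0 = -\frac{7}{11}; negate the roots.


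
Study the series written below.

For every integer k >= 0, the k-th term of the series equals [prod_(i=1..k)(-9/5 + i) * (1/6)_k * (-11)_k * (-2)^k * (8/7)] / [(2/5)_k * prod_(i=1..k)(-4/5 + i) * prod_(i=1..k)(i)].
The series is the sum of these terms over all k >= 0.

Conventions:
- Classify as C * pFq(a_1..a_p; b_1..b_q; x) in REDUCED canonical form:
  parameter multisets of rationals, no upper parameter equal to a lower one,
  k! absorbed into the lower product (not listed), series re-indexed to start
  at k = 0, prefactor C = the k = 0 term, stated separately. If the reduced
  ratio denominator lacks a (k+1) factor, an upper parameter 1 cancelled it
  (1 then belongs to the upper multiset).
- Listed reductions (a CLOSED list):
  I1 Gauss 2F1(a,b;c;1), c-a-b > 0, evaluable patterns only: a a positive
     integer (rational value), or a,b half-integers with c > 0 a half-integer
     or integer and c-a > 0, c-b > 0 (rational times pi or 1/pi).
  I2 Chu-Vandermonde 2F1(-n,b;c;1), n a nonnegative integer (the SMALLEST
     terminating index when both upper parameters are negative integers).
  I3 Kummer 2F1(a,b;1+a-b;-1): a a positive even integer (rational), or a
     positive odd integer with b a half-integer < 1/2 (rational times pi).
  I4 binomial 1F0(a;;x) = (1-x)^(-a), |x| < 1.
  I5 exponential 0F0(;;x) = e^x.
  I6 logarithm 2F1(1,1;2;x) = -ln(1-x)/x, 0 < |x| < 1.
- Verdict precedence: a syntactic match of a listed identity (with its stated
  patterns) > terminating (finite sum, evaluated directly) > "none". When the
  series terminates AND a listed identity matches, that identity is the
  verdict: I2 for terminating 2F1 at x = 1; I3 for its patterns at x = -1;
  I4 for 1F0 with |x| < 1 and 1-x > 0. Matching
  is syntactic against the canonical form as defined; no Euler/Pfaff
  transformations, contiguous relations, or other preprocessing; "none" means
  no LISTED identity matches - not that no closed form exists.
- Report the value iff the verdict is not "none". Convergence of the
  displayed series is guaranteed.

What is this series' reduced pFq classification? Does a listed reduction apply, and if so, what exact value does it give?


At argument -2: a 3F2 with upper {-11, -4/5, 1/6}, lower {1/5, 2/5}, scaled by C = 8/7. Verdict: terminating at k = 11: the factor (-11)_k kills every later term; summing the 12 survivors is exact. Hence: -10293807883374434943907/1482097358774454912.

Key step: from the first term 8/7: the product of the first k integers (prefactor 8/7) is k!.
Ratio: r(k) = (-2) * (k-11) (k-4/5) (k+1/6) / [(k+1/5) (k+2/5) (k+1)] ; factor over Q: parameters, x = (-2), and C = 8/7.


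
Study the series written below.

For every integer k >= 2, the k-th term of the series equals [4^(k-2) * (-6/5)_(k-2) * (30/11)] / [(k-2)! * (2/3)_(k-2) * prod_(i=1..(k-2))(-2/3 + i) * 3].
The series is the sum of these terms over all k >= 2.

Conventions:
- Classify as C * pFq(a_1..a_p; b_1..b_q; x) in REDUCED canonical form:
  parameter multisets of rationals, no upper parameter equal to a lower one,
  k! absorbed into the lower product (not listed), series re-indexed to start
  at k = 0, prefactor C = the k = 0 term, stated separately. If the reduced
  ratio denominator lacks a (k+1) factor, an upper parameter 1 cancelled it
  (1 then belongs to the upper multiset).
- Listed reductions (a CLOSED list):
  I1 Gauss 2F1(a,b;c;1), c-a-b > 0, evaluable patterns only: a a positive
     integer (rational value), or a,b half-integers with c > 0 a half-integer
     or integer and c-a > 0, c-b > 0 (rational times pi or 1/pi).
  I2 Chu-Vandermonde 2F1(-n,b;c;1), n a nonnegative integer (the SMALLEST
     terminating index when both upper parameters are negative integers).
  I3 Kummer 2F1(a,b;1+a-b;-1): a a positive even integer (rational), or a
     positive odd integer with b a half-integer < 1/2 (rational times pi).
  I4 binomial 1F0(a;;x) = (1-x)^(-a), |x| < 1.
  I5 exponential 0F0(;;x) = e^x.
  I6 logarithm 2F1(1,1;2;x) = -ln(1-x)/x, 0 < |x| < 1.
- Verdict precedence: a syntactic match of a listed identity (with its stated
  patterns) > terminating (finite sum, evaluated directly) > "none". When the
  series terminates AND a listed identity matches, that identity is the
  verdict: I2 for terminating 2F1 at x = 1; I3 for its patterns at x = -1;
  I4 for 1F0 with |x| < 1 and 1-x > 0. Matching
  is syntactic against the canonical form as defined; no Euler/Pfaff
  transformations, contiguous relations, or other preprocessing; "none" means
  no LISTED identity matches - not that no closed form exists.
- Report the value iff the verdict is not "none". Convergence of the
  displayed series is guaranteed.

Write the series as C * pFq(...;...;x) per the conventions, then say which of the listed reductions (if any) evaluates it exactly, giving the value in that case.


This is 10/11 * 1F2(-6/5; 1/3, 2/3; 4) in reduced canonical form. Verdict: none (x = 4): each listed identity misses the multisets {-6/5} ; {1/3, 2/3}.

First insight: t_0 = 10/11 here, and the constant factors (C = 10/11, x = 4) combine into one prefactor.
Term ratio: r(k) = 4 * (k-6/5) / [(k+1/3) (k+2/3) (k+1)] - poly over poly, x = 4 from leading terms; C = 10/11 at k = 0.


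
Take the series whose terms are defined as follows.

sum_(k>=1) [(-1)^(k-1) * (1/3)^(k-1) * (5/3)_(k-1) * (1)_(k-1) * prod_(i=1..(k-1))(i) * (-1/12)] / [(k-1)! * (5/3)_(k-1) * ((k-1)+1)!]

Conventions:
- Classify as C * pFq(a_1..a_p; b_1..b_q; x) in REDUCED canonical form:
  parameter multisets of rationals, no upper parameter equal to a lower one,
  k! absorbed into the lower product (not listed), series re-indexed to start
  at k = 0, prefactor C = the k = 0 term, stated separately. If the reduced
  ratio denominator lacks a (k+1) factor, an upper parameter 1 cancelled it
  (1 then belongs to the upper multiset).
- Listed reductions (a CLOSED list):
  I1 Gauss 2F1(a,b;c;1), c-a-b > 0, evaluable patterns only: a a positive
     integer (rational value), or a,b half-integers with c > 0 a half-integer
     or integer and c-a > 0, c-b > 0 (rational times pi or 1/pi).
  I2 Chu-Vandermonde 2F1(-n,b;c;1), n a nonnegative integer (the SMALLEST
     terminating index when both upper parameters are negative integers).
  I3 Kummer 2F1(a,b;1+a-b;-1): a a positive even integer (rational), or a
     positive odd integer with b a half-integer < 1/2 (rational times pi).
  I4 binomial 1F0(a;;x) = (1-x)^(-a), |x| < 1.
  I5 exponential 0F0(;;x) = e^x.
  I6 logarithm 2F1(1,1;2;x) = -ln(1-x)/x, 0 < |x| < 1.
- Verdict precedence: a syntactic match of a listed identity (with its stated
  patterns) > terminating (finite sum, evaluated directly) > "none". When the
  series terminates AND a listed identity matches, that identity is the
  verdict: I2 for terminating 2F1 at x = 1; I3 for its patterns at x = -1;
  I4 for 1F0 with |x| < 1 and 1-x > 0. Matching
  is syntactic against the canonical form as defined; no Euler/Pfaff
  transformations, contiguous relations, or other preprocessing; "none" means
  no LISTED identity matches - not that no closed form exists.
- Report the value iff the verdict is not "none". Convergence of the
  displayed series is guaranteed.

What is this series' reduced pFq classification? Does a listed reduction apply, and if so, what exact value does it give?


Prefactor -1/12, argument -1/3: 2F1 with upper {1, 1} over lower {2}. Verdict: the I6 logarithm reduction fires (the logarithm: parameters (1,1;2), x = -1/3). Its exact value is (-1/4) * ln(4/3).

Structural cue: t_0 being -1/12, the (-1)^k factor (C = -1/12, x = -1/3) folds into the argument's sign.
Step ratio: r(k) = (-1/3) * (k+1) (k+1) / [(k+2) (k+1)] - rational in k. x = (-1/3); t_0 = -1/12; negate the roots.


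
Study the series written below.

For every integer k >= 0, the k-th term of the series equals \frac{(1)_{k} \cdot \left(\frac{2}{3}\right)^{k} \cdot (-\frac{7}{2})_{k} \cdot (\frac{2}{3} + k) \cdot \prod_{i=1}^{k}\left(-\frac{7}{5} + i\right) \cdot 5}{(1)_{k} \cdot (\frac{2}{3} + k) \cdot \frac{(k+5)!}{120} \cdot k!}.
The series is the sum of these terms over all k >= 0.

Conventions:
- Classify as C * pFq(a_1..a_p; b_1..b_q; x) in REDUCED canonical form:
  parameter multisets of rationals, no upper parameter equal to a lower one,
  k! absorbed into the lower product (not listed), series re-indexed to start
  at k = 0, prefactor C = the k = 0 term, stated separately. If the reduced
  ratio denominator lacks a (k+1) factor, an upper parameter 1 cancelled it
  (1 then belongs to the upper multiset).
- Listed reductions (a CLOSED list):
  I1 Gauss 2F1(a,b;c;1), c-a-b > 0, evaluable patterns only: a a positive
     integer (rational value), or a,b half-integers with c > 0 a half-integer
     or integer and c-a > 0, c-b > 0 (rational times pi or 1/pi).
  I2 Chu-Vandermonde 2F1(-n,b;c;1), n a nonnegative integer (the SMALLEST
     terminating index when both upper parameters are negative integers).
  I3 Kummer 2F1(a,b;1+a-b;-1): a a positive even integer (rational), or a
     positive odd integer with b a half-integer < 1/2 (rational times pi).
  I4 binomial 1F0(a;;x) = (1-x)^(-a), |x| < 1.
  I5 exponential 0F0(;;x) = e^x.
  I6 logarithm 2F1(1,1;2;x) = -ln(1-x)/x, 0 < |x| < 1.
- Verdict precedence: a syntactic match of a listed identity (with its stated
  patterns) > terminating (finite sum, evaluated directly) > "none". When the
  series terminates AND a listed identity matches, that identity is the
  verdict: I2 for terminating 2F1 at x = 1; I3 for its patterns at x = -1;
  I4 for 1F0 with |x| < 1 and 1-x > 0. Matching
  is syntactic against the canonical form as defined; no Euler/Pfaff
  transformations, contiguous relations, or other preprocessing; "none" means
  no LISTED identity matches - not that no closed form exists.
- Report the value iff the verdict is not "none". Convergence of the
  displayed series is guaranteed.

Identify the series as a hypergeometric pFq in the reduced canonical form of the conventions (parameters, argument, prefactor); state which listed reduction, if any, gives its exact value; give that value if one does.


Prefactor 5, argument \frac{2}{3}: 2F1 with upper {-\frac{7}{2}, -\frac{2}{5}} over lower {6}. Verdict: none. A 2F1 with upper {-\frac{7}{2}, -\frac{2}{5}} fits none of I1-I6 at x = \frac{2}{3}; the sum runs forever.

First insight: t_0 being 5, the factor k + 2/3 cancels (top and bottom), leaving prefactor 5.
Term ratio: r(k) = \frac{2}{3} * (k-\frac{7}{2}) (k-\frac{2}{5}) / [(k+6) (k+1)] - poly over poly, x = \frac{2}{3} from leading terms; C = 5 at k = 0.


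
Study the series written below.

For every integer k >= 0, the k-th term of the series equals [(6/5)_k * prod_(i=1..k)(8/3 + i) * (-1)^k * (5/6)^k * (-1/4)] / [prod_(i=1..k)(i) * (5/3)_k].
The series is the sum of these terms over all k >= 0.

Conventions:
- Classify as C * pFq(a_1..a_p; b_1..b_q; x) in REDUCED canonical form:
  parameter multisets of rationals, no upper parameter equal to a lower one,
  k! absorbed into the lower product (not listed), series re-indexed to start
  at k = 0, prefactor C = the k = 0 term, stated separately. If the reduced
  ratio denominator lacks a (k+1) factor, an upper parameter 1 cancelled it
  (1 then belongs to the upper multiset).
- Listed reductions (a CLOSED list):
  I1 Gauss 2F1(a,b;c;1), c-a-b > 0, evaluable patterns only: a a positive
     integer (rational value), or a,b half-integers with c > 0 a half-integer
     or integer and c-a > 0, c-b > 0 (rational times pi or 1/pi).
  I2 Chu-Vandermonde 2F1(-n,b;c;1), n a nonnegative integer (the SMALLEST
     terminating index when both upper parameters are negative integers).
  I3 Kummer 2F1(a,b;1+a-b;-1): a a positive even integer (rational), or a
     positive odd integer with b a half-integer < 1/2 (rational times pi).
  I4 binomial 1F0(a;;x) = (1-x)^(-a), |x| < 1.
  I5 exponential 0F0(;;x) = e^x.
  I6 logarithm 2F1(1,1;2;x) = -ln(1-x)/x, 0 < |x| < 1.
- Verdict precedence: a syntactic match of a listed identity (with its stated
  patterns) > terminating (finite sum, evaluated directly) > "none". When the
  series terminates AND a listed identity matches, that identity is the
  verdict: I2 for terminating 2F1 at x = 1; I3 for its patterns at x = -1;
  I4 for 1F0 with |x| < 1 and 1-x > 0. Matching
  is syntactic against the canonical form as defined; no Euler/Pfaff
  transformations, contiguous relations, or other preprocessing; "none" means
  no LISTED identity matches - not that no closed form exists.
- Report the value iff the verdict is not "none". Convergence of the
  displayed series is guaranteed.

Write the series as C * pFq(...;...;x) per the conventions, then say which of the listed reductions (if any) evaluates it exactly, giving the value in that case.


The tell: with t_0 = -1/4, the (-1)^k factor (C = -1/4, x = -5/6) folds into the argument's sign.
Adjacent-term ratio: r(k) = (-5/6) * (k+6/5) (k+11/3) / [(k+5/3) (k+1)] - rational; roots negated = parameters, x = (-5/6), C = -1/4.

The series (x = -5/6) is 2F1: upper {6/5, 11/3}, lower {5/3}, prefactor -1/4. Verdict: no listed reduction: x = -5/6 and upper {6/5, 11/3} fail every I1-I6 pattern.


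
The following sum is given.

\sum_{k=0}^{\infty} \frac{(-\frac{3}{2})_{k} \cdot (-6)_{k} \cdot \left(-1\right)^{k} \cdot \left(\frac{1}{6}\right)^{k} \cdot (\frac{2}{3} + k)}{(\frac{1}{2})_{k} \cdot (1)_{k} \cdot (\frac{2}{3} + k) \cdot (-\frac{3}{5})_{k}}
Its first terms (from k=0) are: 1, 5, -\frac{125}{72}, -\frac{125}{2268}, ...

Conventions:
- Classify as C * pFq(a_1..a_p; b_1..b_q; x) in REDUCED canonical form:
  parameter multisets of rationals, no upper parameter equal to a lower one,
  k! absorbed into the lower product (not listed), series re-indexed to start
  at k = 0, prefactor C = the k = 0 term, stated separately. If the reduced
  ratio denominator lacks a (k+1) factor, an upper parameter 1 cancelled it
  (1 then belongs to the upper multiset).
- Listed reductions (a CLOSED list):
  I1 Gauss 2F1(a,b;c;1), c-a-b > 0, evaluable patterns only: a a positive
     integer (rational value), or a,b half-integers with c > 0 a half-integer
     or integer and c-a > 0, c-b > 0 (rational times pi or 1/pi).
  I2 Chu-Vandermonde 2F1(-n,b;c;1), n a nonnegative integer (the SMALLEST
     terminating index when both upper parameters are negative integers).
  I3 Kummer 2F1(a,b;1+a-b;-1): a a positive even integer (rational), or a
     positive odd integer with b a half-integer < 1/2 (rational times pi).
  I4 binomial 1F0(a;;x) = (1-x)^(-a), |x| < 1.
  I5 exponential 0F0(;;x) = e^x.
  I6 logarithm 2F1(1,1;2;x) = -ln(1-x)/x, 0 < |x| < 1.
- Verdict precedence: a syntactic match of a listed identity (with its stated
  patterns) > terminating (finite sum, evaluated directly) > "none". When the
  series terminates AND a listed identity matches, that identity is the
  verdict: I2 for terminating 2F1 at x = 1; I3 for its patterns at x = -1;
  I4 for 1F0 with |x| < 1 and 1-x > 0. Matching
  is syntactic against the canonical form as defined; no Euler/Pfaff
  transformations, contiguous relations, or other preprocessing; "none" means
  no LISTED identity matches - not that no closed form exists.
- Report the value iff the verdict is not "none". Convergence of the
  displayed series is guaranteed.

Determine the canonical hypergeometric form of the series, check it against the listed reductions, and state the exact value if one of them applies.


At argument -\frac{1}{6}: a 2F2 with upper {-6, -\frac{3}{2}}, lower {-\frac{3}{5}, \frac{1}{2}}, scaled by C = 1. Verdict: terminating at k = 6: the factor (-6)_k kills every later term; summing the 7 survivors is exact. Exact value: \frac{8547692685761}{2031522425856}.

Structural cue: t_0 being 1, k + 2/3 divides numerator and denominator alike; C = 1, x = -1/6 after cancelling.
Consecutive-term ratio: r(k) = -\frac{1}{6} * (k-6) (k-\frac{3}{2}) / [(k-\frac{3}{5}) (k+\frac{1}{2}) (k+1)] - rational; roots negated = parameters, x = -\frac{1}{6}, C = 1.


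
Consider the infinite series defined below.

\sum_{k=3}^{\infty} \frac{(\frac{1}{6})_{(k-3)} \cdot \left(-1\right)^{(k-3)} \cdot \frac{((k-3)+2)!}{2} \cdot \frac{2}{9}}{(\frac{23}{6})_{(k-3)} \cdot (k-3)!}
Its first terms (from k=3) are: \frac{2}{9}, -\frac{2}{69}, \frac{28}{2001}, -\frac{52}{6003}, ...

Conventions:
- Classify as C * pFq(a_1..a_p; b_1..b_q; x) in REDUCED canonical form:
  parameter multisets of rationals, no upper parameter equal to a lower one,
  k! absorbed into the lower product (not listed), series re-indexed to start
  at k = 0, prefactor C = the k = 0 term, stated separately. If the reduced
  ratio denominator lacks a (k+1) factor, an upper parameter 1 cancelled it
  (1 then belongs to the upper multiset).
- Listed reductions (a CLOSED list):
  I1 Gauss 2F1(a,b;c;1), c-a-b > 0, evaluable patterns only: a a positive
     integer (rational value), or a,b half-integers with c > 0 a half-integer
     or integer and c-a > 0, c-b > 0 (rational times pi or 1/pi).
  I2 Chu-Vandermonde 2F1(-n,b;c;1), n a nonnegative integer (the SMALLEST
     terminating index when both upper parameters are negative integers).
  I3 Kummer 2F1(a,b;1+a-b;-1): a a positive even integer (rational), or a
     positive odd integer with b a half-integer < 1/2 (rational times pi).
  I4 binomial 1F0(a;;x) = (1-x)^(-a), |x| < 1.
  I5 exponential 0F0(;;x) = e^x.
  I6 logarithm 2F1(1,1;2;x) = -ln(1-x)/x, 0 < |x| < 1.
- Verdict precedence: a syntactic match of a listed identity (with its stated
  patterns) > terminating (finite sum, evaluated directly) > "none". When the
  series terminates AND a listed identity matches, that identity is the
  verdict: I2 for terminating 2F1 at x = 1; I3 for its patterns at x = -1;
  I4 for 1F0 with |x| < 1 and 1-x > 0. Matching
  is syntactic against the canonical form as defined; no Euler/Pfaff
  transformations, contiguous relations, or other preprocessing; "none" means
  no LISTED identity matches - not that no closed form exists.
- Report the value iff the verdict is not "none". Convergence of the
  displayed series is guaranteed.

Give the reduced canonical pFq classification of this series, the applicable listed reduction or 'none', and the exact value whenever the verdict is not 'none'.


Prefactor \frac{2}{9}, argument -1: 2F1 with upper {\frac{1}{6}, 3} over lower {\frac{23}{6}}. Verdict: none (x = -1): each listed identity misses the multisets {\frac{1}{6}, 3} ; {\frac{23}{6}}.

Key step: x = -1 and the factorial ratio (C = 2/9) (k+a-1)!/(a-1)! is a rising factorial (a)_k.
Term ratio: r(k) = -1 * (k+\frac{1}{6}) (k+3) / [(k+\frac{23}{6}) (k+1)] ; factor over Q: parameters, x = -1, and C = \frac{2}{9}.
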